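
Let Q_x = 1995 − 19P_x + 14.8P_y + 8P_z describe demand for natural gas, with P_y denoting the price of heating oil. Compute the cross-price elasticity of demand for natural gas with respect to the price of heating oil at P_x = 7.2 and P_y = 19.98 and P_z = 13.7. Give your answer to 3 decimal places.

At P_x = 7.2 and P_y = 19.98 and P_z = 13.7: Q_x = 2263.504.
∂Q_x/∂P_y = 14.8.
ε = (∂Q_x/∂P_y)(P_y/Q_x) = 14.8 × (19.98/2263.504) ≈ 0.131.
Since ε > 0, natural gas and heating oil are substitutes.

0.131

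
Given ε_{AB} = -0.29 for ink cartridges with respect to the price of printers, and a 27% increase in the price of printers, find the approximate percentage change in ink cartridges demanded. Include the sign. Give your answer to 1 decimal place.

-7.8%

%ΔQ ≈ ε × %ΔP of printers = -0.29 × (27%) = -7.8%.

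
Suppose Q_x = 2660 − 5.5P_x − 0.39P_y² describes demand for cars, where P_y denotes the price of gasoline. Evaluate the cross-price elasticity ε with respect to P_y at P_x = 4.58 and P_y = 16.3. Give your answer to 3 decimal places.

-0.082

At P_x = 4.58 and P_y = 16.3: Q_x = 2531.191.
∂Q_x/∂P_y = -0.78P_y = -0.78(16.3) = -12.7140.
ε = (∂Q_x/∂P_y)(P_y/Q_x) = -12.7140 × (16.3/2531.191) ≈ -0.082.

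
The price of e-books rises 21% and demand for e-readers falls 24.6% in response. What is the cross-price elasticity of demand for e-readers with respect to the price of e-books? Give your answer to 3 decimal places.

-1.171

ε = (%ΔQ of e-readers) / (%ΔP of e-books) = (-24.6%) / (21%) ≈ -1.171.
Negative cross-price elasticity: complements.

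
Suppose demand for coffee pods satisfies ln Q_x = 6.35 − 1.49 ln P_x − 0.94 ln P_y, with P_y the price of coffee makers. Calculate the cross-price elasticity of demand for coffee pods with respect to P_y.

In a log-linear (constant-elasticity) demand function, the coefficient on ln P_y is the cross-price elasticity.
ε = -0.94. Negative, so coffee pods and coffee makers are complements.

-0.94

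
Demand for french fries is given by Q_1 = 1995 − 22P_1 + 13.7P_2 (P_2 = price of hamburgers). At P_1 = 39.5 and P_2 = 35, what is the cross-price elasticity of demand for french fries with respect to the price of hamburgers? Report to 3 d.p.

At P_1 = 39.5 and P_2 = 35: Q_1 = 1605.5.
∂Q_1/∂P_2 = 13.7.
ε = (∂Q_1/∂P_2)(P_2/Q_1) = 13.7 × (35/1605.5) ≈ 0.299.

0.299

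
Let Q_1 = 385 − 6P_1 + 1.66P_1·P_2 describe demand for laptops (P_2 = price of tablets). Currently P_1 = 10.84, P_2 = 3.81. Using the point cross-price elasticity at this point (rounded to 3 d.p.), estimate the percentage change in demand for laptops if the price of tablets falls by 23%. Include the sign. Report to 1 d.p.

At P_1 = 10.84, P_2 = 3.81: Q_1 = 388.519.
∂Q_1/∂P_2 = 1.66P_1 = 17.9944.
ε = (∂Q_1/∂P_2)(P_2/Q_1) = 17.9944 × 3.81/388.519 ≈ 0.176.
%ΔQ_1 ≈ ε × %ΔP_2 = 0.176 × (-23%) = -4.0%.

-4.0%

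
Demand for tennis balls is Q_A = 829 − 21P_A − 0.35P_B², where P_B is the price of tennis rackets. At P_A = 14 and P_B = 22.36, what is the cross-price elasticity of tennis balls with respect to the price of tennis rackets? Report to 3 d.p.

At P_A = 14 and P_B = 22.36: Q_A = 360.011.
∂Q_A/∂P_B = -0.7P_B = -0.7(22.36) = -15.6520.
ε = (∂Q_A/∂P_B)(P_B/Q_A) = -15.6520 × (22.36/360.011) ≈ -0.972.

-0.972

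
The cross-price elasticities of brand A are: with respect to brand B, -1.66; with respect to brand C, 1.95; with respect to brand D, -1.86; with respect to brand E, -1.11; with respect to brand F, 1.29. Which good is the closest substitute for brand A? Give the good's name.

Substitutes have ε > 0. Among the positive values, 1.95 (brand C) is largest.

brand C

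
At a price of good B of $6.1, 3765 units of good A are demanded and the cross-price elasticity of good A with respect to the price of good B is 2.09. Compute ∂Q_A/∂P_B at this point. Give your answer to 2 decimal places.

1289.98

ε = (∂Q_A/∂P_B)·(P_B/Q_A) ⇒ ∂Q_A/∂P_B = ε·Q_A/P_B = 2.09 × 3765/6.1 ≈ 1289.98.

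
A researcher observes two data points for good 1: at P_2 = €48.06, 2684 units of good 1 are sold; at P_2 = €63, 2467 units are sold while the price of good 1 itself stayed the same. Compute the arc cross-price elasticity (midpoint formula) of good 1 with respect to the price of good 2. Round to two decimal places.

-0.31

ΔQ_1 = 2467 − 2684 = -217; ΔP_2 = 63 − 48.06 = 14.94.
Midpoints: Q̄_1 = 2575.5, P̄_2 = 55.53.
ε = (ΔQ_1/Q̄_1)/(ΔP_2/P̄_2) = (-217/2575.5)/(14.94/55.53) ≈ -0.31.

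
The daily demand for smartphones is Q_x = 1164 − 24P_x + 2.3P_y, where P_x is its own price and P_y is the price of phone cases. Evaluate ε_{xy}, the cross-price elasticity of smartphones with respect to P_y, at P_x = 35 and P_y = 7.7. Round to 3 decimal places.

At P_x = 35 and P_y = 7.7: Q_x = 341.71.
∂Q_x/∂P_y = 2.3.
ε = (∂Q_x/∂P_y)(P_y/Q_x) = 2.3 × (7.7/341.71) ≈ 0.052.
Since ε > 0, smartphones and phone cases are substitutes.

0.052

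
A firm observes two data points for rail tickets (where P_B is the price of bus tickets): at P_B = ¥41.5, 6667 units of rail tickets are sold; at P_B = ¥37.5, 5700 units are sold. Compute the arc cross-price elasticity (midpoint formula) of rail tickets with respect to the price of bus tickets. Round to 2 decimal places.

1.54

ΔQ_A = 5700 − 6667 = -967; ΔP_B = 37.5 − 41.5 = -4.
Midpoints: Q̄_A = 6183.5, P̄_B = 39.50.
ε = (ΔQ_A/Q̄_A)/(ΔP_B/P̄_B) = (-967/6183.5)/(-4/39.50) ≈ 1.54.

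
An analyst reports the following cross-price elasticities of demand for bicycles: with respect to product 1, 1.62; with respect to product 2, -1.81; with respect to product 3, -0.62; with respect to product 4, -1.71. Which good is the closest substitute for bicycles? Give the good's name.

Substitutes have ε > 0. Among the positive values, 1.62 (product 1) is largest.

product 1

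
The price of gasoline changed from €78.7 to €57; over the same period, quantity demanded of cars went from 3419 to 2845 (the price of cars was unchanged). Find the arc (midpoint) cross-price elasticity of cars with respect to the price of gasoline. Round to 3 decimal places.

0.573

ΔQ_A = 2845 − 3419 = -574; ΔP_B = 57 − 78.7 = -21.7.
Midpoints: Q̄_A = 3132.0, P̄_B = 67.85.
ε = (ΔQ_A/Q̄_A)/(ΔP_B/P̄_B) = (-574/3132.0)/(-21.7/67.85) ≈ 0.573.
ε > 0: cars and gasoline are substitutes.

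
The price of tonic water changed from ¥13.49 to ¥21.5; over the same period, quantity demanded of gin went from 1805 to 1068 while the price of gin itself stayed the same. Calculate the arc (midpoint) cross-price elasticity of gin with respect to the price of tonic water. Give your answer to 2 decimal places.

ΔQ_A = 1068 − 1805 = -737; ΔP_B = 21.5 − 13.49 = 8.01.
Midpoints: Q̄_A = 1436.5, P̄_B = 17.50.
ε = (ΔQ_A/Q̄_A)/(ΔP_B/P̄_B) = (-737/1436.5)/(8.01/17.50) ≈ -1.12.

-1.12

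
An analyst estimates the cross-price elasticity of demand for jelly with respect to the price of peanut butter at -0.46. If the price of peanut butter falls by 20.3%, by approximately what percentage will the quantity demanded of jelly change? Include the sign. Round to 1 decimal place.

%ΔQ ≈ ε × %ΔP of peanut butter = -0.46 × (-20.3%) = 9.3%.

9.3%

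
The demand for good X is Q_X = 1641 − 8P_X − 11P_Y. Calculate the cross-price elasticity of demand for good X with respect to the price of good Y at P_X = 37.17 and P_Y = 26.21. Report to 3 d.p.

At P_X = 37.17 and P_Y = 26.21: Q_X = 1055.33.
∂Q_X/∂P_Y = -11.
ε = (∂Q_X/∂P_Y)(P_Y/Q_X) = -11 × (26.21/1055.33) ≈ -0.273.

-0.273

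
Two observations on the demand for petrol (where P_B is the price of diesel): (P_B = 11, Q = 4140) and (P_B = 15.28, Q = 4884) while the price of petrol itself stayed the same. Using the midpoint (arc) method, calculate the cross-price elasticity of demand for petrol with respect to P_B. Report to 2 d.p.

0.51

ΔQ_A = 4884 − 4140 = 744; ΔP_B = 15.28 − 11 = 4.28.
Midpoints: Q̄_A = 4512.0, P̄_B = 13.14.
ε = (ΔQ_A/Q̄_A)/(ΔP_B/P̄_B) = (744/4512.0)/(4.28/13.14) ≈ 0.51.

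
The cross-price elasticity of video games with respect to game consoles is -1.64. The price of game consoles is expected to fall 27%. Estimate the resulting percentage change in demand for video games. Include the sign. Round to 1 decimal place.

44.3%

%ΔQ ≈ ε × %ΔP of game consoles = -1.64 × (-27%) = 44.3%.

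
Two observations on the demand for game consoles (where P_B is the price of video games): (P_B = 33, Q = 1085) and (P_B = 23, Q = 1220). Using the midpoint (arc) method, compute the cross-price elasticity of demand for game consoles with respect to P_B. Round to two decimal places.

-0.33

ΔQ_A = 1220 − 1085 = 135; ΔP_B = 23 − 33 = -10.
Midpoints: Q̄_A = 1152.5, P̄_B = 28.00.
ε = (ΔQ_A/Q̄_A)/(ΔP_B/P̄_B) = (135/1152.5)/(-10/28.00) ≈ -0.33.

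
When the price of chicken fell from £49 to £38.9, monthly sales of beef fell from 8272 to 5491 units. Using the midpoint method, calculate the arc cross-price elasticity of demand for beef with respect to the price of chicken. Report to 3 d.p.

ΔQ_A = 5491 − 8272 = -2781; ΔP_B = 38.9 − 49 = -10.1.
Midpoints: Q̄_A = 6881.5, P̄_B = 43.95.
ε = (ΔQ_A/Q̄_A)/(ΔP_B/P̄_B) = (-2781/6881.5)/(-10.1/43.95) ≈ 1.759.
ε > 0: beef and chicken are substitutes.

1.759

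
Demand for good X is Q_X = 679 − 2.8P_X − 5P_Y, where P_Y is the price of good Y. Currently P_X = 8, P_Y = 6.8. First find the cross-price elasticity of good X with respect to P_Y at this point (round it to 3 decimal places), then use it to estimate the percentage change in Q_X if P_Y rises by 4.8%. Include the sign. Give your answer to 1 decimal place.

At P_X = 8, P_Y = 6.8: Q_X = 622.6.
∂Q_X/∂P_Y = -5.
ε = (∂Q_X/∂P_Y)(P_Y/Q_X) = -5.0000 × 6.8/622.6 ≈ -0.055.
%ΔQ_X ≈ ε × %ΔP_Y = -0.055 × (4.8%) = -0.3%.

-0.3%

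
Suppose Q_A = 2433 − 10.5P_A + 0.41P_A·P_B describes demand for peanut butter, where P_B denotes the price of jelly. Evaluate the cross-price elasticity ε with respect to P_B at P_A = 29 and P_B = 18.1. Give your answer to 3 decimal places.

At P_A = 29 and P_B = 18.1: Q_A = 2343.709.
∂Q_A/∂P_B = 0.41P_A = 0.41(29) = 11.8900.
ε = (∂Q_A/∂P_B)(P_B/Q_A) = 11.8900 × (18.1/2343.709) ≈ 0.092.
ε > 0: substitutes.

0.092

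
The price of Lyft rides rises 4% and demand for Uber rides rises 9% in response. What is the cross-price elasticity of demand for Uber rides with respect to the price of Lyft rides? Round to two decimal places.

ε = (%ΔQ of Uber rides) / (%ΔP of Lyft rides) = (9%) / (4%) ≈ 2.25.
Positive cross-price elasticity: substitutes.

2.25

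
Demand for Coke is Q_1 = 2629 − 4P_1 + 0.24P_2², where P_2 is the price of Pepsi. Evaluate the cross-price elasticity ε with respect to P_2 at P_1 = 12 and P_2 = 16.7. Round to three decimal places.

At P_1 = 12 and P_2 = 16.7: Q_1 = 2647.934.
∂Q_1/∂P_2 = 0.48P_2 = 0.48(16.7) = 8.0160.
ε = (∂Q_1/∂P_2)(P_2/Q_1) = 8.0160 × (16.7/2647.934) ≈ 0.051.

0.051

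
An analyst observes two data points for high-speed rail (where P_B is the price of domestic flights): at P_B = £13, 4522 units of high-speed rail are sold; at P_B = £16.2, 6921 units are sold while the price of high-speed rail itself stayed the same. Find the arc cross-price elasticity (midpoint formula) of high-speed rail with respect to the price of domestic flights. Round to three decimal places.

1.913

ΔQ_A = 6921 − 4522 = 2399; ΔP_B = 16.2 − 13 = 3.2.
Midpoints: Q̄_A = 5721.5, P̄_B = 14.60.
ε = (ΔQ_A/Q̄_A)/(ΔP_B/P̄_B) = (2399/5721.5)/(3.2/14.60) ≈ 1.913.
ε > 0: high-speed rail and domestic flights are substitutes.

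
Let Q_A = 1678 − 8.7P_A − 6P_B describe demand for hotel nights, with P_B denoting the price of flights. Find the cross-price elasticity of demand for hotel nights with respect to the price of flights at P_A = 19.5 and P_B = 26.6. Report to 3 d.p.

At P_A = 19.5 and P_B = 26.6: Q_A = 1348.75.
∂Q_A/∂P_B = -6.
ε = (∂Q_A/∂P_B)(P_B/Q_A) = -6 × (26.6/1348.75) ≈ -0.118.

-0.118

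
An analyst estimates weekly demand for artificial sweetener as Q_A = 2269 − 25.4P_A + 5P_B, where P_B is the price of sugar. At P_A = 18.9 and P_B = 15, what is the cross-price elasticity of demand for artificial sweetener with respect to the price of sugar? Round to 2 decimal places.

0.04

At P_A = 18.9 and P_B = 15: Q_A = 1863.94.
∂Q_A/∂P_B = 5.
ε = (∂Q_A/∂P_B)(P_B/Q_A) = 5 × (15/1863.94) ≈ 0.04.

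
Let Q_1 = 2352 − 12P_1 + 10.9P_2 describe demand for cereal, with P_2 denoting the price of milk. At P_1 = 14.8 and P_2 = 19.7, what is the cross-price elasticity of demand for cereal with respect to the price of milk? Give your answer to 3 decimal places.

At P_1 = 14.8 and P_2 = 19.7: Q_1 = 2389.13.
∂Q_1/∂P_2 = 10.9.
ε = (∂Q_1/∂P_2)(P_2/Q_1) = 10.9 × (19.7/2389.13) ≈ 0.090.

0.090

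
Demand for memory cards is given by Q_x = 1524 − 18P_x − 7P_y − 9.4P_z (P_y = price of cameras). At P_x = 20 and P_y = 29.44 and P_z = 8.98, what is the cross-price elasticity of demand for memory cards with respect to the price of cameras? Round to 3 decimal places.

At P_x = 20 and P_y = 29.44 and P_z = 8.98: Q_x = 873.508.
∂Q_x/∂P_y = -7.
ε = (∂Q_x/∂P_y)(P_y/Q_x) = -7 × (29.44/873.508) ≈ -0.236.
Since ε < 0, memory cards and cameras are complements.

-0.236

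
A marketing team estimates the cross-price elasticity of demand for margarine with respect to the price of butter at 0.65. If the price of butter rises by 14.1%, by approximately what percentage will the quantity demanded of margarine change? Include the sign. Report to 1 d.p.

%ΔQ ≈ ε × %ΔP of butter = 0.65 × (14.1%) = 9.2%.
Demand for margarine rises by about 9.2%.

9.2%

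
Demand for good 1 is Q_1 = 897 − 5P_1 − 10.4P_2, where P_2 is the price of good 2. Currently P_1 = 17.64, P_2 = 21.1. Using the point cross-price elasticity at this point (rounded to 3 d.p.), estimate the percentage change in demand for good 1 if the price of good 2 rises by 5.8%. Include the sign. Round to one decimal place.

-2.2%

At P_1 = 17.64, P_2 = 21.1: Q_1 = 589.36.
∂Q_1/∂P_2 = -10.4.
ε = (∂Q_1/∂P_2)(P_2/Q_1) = -10.4000 × 21.1/589.36 ≈ -0.372.
%ΔQ_1 ≈ ε × %ΔP_2 = -0.372 × (5.8%) = -2.2%.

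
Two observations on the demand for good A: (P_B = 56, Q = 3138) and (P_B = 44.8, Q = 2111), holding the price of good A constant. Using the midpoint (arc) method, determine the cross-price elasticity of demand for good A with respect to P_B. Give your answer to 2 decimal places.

1.76

ΔQ_A = 2111 − 3138 = -1027; ΔP_B = 44.8 − 56 = -11.2.
Midpoints: Q̄_A = 2624.5, P̄_B = 50.40.
ε = (ΔQ_A/Q̄_A)/(ΔP_B/P̄_B) = (-1027/2624.5)/(-11.2/50.40) ≈ 1.76.
ε > 0: good A and good B are substitutes.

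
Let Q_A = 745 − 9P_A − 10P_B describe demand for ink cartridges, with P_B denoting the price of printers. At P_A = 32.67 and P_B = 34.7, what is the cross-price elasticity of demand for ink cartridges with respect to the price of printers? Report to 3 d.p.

-3.338

At P_A = 32.67 and P_B = 34.7: Q_A = 103.97.
∂Q_A/∂P_B = -10.
ε = (∂Q_A/∂P_B)(P_B/Q_A) = -10 × (34.7/103.97) ≈ -3.338.
Since ε < 0, ink cartridges and printers are complements.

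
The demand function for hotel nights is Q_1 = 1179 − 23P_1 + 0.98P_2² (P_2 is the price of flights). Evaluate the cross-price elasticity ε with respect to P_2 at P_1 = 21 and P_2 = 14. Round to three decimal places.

0.433

At P_1 = 21 and P_2 = 14: Q_1 = 888.08.
∂Q_1/∂P_2 = 1.96P_2 = 1.96(14) = 27.4400.
ε = (∂Q_1/∂P_2)(P_2/Q_1) = 27.4400 × (14/888.08) ≈ 0.433.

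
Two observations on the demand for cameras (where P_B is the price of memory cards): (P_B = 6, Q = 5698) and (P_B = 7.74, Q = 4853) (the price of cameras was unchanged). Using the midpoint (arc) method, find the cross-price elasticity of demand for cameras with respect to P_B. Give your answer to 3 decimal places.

-0.632

ΔQ_A = 4853 − 5698 = -845; ΔP_B = 7.74 − 6 = 1.74.
Midpoints: Q̄_A = 5275.5, P̄_B = 6.87.
ε = (ΔQ_A/Q̄_A)/(ΔP_B/P̄_B) = (-845/5275.5)/(1.74/6.87) ≈ -0.632.
ε < 0: cameras and memory cards are complements.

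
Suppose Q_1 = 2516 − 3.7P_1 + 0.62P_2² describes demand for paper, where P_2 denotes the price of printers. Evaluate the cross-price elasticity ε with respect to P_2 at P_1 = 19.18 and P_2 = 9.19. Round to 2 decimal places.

0.04

At P_1 = 19.18 and P_2 = 9.19: Q_1 = 2497.397.
∂Q_1/∂P_2 = 1.24P_2 = 1.24(9.19) = 11.3956.
ε = (∂Q_1/∂P_2)(P_2/Q_1) = 11.3956 × (9.19/2497.397) ≈ 0.04.
ε > 0: substitutes.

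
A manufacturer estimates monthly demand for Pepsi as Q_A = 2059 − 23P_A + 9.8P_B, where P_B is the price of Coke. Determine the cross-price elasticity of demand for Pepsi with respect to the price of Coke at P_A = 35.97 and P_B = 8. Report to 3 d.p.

0.060

At P_A = 35.97 and P_B = 8: Q_A = 1310.09.
∂Q_A/∂P_B = 9.8.
ε = (∂Q_A/∂P_B)(P_B/Q_A) = 9.8 × (8/1310.09) ≈ 0.060.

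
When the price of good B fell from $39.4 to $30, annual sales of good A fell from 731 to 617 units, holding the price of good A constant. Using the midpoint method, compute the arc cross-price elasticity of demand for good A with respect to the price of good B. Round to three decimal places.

ΔQ_A = 617 − 731 = -114; ΔP_B = 30 − 39.4 = -9.4.
Midpoints: Q̄_A = 674.0, P̄_B = 34.70.
ε = (ΔQ_A/Q̄_A)/(ΔP_B/P̄_B) = (-114/674.0)/(-9.4/34.70) ≈ 0.624.
ε > 0: good A and good B are substitutes.

0.624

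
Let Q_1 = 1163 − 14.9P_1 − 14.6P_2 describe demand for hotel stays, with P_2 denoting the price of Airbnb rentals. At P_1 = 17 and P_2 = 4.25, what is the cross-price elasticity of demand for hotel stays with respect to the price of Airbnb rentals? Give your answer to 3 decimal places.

At P_1 = 17 and P_2 = 4.25: Q_1 = 847.65.
∂Q_1/∂P_2 = -14.6.
ε = (∂Q_1/∂P_2)(P_2/Q_1) = -14.6 × (4.25/847.65) ≈ -0.073.

-0.073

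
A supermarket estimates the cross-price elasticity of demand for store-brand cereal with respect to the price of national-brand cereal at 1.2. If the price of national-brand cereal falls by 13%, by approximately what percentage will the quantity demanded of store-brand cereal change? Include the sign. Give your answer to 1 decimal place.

%ΔQ ≈ ε × %ΔP of national-brand cereal = 1.2 × (-13%) = -15.6%.

-15.6%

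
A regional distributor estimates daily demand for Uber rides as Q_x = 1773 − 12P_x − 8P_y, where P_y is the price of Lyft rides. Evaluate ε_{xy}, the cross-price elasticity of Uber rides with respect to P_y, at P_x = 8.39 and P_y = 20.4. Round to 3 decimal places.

At P_x = 8.39 and P_y = 20.4: Q_x = 1509.12.
∂Q_x/∂P_y = -8.
ε = (∂Q_x/∂P_y)(P_y/Q_x) = -8 × (20.4/1509.12) ≈ -0.108.
Since ε < 0, Uber rides and Lyft rides are complements.

-0.108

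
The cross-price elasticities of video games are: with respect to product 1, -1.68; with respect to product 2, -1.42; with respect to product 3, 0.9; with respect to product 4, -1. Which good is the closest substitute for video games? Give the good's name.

Substitutes have ε > 0. Among the positive values, 0.9 (product 3) is largest.

product 3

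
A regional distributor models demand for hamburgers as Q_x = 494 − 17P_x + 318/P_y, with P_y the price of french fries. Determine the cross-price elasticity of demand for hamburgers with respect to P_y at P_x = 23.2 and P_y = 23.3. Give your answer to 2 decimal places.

-0.12

At P_x = 23.2 and P_y = 23.3: Q_x = 113.248.
∂Q_x/∂P_y = −318/P_y² = -0.5858.
ε = (∂Q_x/∂P_y)(P_y/Q_x) = -0.5858 × (23.3/113.248) ≈ -0.12.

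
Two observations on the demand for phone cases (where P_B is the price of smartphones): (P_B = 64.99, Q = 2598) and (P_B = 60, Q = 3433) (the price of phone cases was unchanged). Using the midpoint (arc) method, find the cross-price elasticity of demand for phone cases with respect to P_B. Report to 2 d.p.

ΔQ_A = 3433 − 2598 = 835; ΔP_B = 60 − 64.99 = -4.99.
Midpoints: Q̄_A = 3015.5, P̄_B = 62.49.
ε = (ΔQ_A/Q̄_A)/(ΔP_B/P̄_B) = (835/3015.5)/(-4.99/62.49) ≈ -3.47.
ε < 0: phone cases and smartphones are complements.

-3.47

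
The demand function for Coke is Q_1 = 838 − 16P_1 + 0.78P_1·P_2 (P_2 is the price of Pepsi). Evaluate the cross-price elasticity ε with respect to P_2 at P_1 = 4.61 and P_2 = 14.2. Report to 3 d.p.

0.063

At P_1 = 4.61 and P_2 = 14.2: Q_1 = 815.300.
∂Q_1/∂P_2 = 0.78P_1 = 0.78(4.61) = 3.5958.
ε = (∂Q_1/∂P_2)(P_2/Q_1) = 3.5958 × (14.2/815.300) ≈ 0.063.
ε > 0: substitutes.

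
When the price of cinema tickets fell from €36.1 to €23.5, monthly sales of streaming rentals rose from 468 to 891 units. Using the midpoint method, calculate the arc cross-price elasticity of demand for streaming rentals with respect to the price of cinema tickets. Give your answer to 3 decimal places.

ΔQ_A = 891 − 468 = 423; ΔP_B = 23.5 − 36.1 = -12.6.
Midpoints: Q̄_A = 679.5, P̄_B = 29.80.
ε = (ΔQ_A/Q̄_A)/(ΔP_B/P̄_B) = (423/679.5)/(-12.6/29.80) ≈ -1.472.
ε < 0: streaming rentals and cinema tickets are complements.

-1.472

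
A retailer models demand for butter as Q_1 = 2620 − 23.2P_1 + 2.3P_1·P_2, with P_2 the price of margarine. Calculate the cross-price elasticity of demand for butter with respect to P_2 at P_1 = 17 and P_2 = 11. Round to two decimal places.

At P_1 = 17 and P_2 = 11: Q_1 = 2655.7.
∂Q_1/∂P_2 = 2.3P_1 = 2.3(17) = 39.1000.
ε = (∂Q_1/∂P_2)(P_2/Q_1) = 39.1000 × (11/2655.7) ≈ 0.16.

0.16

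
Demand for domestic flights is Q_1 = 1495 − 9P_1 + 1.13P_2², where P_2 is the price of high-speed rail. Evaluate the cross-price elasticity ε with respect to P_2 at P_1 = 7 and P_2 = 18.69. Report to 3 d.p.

At P_1 = 7 and P_2 = 18.69: Q_1 = 1826.727.
∂Q_1/∂P_2 = 2.26P_2 = 2.26(18.69) = 42.2394.
ε = (∂Q_1/∂P_2)(P_2/Q_1) = 42.2394 × (18.69/1826.727) ≈ 0.432.
ε > 0: substitutes.

0.432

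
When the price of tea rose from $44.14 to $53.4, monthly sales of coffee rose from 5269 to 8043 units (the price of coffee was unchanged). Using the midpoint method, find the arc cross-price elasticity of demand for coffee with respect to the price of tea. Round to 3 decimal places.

ΔQ_A = 8043 − 5269 = 2774; ΔP_B = 53.4 − 44.14 = 9.26.
Midpoints: Q̄_A = 6656.0, P̄_B = 48.77.
ε = (ΔQ_A/Q̄_A)/(ΔP_B/P̄_B) = (2774/6656.0)/(9.26/48.77) ≈ 2.195.

2.195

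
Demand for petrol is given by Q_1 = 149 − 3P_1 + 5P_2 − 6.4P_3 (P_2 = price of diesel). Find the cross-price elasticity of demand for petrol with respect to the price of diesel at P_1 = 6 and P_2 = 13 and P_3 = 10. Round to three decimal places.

0.492

At P_1 = 6 and P_2 = 13 and P_3 = 10: Q_1 = 132.
∂Q_1/∂P_2 = 5.
ε = (∂Q_1/∂P_2)(P_2/Q_1) = 5 × (13/132) ≈ 0.492.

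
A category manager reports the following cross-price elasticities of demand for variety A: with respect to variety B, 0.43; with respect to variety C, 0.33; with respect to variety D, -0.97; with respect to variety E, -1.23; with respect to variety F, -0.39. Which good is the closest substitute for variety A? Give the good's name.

Substitutes have ε > 0. Among the positive values, 0.43 (variety B) is largest.

variety B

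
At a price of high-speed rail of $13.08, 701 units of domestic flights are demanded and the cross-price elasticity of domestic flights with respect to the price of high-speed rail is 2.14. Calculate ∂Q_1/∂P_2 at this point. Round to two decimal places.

114.69

ε = (∂Q_1/∂P_2)·(P_2/Q_1) ⇒ ∂Q_1/∂P_2 = ε·Q_1/P_2 = 2.14 × 701/13.08 ≈ 114.69.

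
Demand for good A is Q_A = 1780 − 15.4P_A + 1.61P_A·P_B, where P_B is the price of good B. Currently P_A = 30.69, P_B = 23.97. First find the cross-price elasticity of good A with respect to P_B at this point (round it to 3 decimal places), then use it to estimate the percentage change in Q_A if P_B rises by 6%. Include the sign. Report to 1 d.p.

At P_A = 30.69, P_B = 23.97: Q_A = 2491.753.
∂Q_A/∂P_B = 1.61P_A = 49.4109.
ε = (∂Q_A/∂P_B)(P_B/Q_A) = 49.4109 × 23.97/2491.753 ≈ 0.475.
%ΔQ_A ≈ ε × %ΔP_B = 0.475 × (6%) = 2.9%.

2.9%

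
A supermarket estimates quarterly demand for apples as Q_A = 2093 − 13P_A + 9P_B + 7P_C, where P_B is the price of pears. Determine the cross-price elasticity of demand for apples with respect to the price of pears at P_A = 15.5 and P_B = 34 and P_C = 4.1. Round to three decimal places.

0.137

At P_A = 15.5 and P_B = 34 and P_C = 4.1: Q_A = 2226.2.
∂Q_A/∂P_B = 9.
ε = (∂Q_A/∂P_B)(P_B/Q_A) = 9 × (34/2226.2) ≈ 0.137.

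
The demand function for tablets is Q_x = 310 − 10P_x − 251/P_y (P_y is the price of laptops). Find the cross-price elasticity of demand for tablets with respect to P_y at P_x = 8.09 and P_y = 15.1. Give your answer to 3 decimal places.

At P_x = 8.09 and P_y = 15.1: Q_x = 212.477.
∂Q_x/∂P_y = 251/P_y² = 1.1008.
ε = (∂Q_x/∂P_y)(P_y/Q_x) = 1.1008 × (15.1/212.477) ≈ 0.078.
ε > 0: substitutes.

0.078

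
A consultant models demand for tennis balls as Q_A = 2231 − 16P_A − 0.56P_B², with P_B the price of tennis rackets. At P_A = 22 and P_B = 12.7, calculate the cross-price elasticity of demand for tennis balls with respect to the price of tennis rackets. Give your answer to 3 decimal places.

-0.101

At P_A = 22 and P_B = 12.7: Q_A = 1788.678.
∂Q_A/∂P_B = -1.12P_B = -1.12(12.7) = -14.2240.
ε = (∂Q_A/∂P_B)(P_B/Q_A) = -14.2240 × (12.7/1788.678) ≈ -0.101.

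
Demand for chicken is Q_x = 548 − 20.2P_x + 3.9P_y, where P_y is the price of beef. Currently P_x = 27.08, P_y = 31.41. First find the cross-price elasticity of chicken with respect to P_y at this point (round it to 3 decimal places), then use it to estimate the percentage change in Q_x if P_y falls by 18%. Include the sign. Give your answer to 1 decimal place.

-17.9%

At P_x = 27.08, P_y = 31.41: Q_x = 123.483.
∂Q_x/∂P_y = 3.9.
ε = (∂Q_x/∂P_y)(P_y/Q_x) = 3.9000 × 31.41/123.483 ≈ 0.992.
%ΔQ_x ≈ ε × %ΔP_y = 0.992 × (-18%) = -17.9%.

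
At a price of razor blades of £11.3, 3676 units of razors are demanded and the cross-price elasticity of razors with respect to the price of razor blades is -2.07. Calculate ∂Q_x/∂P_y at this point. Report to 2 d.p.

ε = (∂Q_x/∂P_y)·(P_y/Q_x) ⇒ ∂Q_x/∂P_y = ε·Q_x/P_y = -2.07 × 3676/11.3 ≈ -673.39.

-673.39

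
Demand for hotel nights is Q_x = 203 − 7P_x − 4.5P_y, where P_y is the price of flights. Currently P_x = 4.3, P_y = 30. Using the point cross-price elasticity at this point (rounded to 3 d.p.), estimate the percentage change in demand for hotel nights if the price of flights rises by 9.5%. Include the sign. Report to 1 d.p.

At P_x = 4.3, P_y = 30: Q_x = 37.9.
∂Q_x/∂P_y = -4.5.
ε = (∂Q_x/∂P_y)(P_y/Q_x) = -4.5000 × 30/37.9 ≈ -3.562.
%ΔQ_x ≈ ε × %ΔP_y = -3.562 × (9.5%) = -33.8%.

-33.8%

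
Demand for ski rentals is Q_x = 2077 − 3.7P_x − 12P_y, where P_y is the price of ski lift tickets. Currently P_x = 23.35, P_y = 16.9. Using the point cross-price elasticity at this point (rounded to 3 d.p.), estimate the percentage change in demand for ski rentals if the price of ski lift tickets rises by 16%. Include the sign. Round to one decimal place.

At P_x = 23.35, P_y = 16.9: Q_x = 1787.805.
∂Q_x/∂P_y = -12.
ε = (∂Q_x/∂P_y)(P_y/Q_x) = -12.0000 × 16.9/1787.805 ≈ -0.113.
%ΔQ_x ≈ ε × %ΔP_y = -0.113 × (16%) = -1.8%.

-1.8%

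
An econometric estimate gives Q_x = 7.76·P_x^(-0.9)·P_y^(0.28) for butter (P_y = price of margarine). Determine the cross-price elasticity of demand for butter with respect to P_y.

0.28

In a log-linear (constant-elasticity) demand function, the coefficient on the exponent of P_y is the cross-price elasticity.
ε = 0.28. Positive, so butter and margarine are substitutes.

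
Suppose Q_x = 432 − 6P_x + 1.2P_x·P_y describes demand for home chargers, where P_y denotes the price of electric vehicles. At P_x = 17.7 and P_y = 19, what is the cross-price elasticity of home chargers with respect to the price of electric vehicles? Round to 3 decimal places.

0.553

At P_x = 17.7 and P_y = 19: Q_x = 729.36.
∂Q_x/∂P_y = 1.2P_x = 1.2(17.7) = 21.2400.
ε = (∂Q_x/∂P_y)(P_y/Q_x) = 21.2400 × (19/729.36) ≈ 0.553.
ε > 0: substitutes.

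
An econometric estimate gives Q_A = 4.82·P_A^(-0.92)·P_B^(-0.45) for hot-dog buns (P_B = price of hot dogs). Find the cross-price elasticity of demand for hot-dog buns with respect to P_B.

In a log-linear (constant-elasticity) demand function, the coefficient on the exponent of P_B is the cross-price elasticity.
ε = -0.45. Negative, so hot-dog buns and hot dogs are complements.

-0.45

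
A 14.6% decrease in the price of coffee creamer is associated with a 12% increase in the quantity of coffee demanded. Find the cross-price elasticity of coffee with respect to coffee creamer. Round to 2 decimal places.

-0.82

ε = (%ΔQ of coffee) / (%ΔP of coffee creamer) = (12%) / (-14.6%) ≈ -0.82.
Negative cross-price elasticity: complements.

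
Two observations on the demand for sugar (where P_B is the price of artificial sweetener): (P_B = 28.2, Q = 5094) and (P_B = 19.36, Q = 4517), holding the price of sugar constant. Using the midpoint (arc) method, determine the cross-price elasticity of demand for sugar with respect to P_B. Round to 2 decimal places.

ΔQ_A = 4517 − 5094 = -577; ΔP_B = 19.36 − 28.2 = -8.84.
Midpoints: Q̄_A = 4805.5, P̄_B = 23.78.
ε = (ΔQ_A/Q̄_A)/(ΔP_B/P̄_B) = (-577/4805.5)/(-8.84/23.78) ≈ 0.32.
ε > 0: sugar and artificial sweetener are substitutes.

0.32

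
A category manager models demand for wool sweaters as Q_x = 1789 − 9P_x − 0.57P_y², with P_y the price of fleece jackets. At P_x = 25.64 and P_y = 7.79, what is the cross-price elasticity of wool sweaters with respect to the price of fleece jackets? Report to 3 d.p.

-0.045

At P_x = 25.64 and P_y = 7.79: Q_x = 1523.650.
∂Q_x/∂P_y = -1.14P_y = -1.14(7.79) = -8.8806.
ε = (∂Q_x/∂P_y)(P_y/Q_x) = -8.8806 × (7.79/1523.650) ≈ -0.045.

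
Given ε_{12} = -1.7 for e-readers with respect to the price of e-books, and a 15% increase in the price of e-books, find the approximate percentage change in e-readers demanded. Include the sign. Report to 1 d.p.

-25.5%

%ΔQ ≈ ε × %ΔP of e-books = -1.7 × (15%) = -25.5%.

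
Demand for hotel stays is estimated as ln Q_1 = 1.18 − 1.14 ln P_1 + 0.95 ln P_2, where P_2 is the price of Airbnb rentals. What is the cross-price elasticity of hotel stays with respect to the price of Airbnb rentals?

In a log-linear (constant-elasticity) demand function, the coefficient on ln P_2 is the cross-price elasticity.
ε = 0.95. Positive, so hotel stays and Airbnb rentals are substitutes.

0.95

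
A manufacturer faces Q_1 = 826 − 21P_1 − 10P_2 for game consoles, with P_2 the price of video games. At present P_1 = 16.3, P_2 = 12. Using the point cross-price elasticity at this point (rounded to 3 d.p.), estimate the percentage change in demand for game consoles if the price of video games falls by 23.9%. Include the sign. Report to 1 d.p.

At P_1 = 16.3, P_2 = 12: Q_1 = 363.7.
∂Q_1/∂P_2 = -10.
ε = (∂Q_1/∂P_2)(P_2/Q_1) = -10.0000 × 12/363.7 ≈ -0.330.
%ΔQ_1 ≈ ε × %ΔP_2 = -0.330 × (-23.9%) = 7.9%.

7.9%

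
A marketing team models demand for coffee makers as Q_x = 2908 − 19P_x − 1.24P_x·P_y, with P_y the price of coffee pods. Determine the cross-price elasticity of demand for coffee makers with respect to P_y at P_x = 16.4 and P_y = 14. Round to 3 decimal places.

At P_x = 16.4 and P_y = 14: Q_x = 2311.696.
∂Q_x/∂P_y = -1.24P_x = -1.24(16.4) = -20.3360.
ε = (∂Q_x/∂P_y)(P_y/Q_x) = -20.3360 × (14/2311.696) ≈ -0.123.
ε < 0: complements.

-0.123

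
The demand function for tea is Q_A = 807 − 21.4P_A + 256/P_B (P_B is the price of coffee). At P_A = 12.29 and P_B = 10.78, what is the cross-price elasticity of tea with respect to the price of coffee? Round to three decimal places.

At P_A = 12.29 and P_B = 10.78: Q_A = 567.742.
∂Q_A/∂P_B = −256/P_B² = -2.2029.
ε = (∂Q_A/∂P_B)(P_B/Q_A) = -2.2029 × (10.78/567.742) ≈ -0.042.
ε < 0: complements.

-0.042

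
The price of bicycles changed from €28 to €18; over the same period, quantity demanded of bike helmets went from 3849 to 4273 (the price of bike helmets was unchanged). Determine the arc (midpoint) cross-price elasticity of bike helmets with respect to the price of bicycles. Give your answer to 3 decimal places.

ΔQ_A = 4273 − 3849 = 424; ΔP_B = 18 − 28 = -10.
Midpoints: Q̄_A = 4061.0, P̄_B = 23.00.
ε = (ΔQ_A/Q̄_A)/(ΔP_B/P̄_B) = (424/4061.0)/(-10/23.00) ≈ -0.240.

-0.240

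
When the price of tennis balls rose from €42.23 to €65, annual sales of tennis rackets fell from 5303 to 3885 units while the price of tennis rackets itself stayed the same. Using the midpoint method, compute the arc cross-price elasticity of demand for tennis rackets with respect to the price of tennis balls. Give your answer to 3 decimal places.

-0.727

ΔQ_A = 3885 − 5303 = -1418; ΔP_B = 65 − 42.23 = 22.77.
Midpoints: Q̄_A = 4594.0, P̄_B = 53.61.
ε = (ΔQ_A/Q̄_A)/(ΔP_B/P̄_B) = (-1418/4594.0)/(22.77/53.61) ≈ -0.727.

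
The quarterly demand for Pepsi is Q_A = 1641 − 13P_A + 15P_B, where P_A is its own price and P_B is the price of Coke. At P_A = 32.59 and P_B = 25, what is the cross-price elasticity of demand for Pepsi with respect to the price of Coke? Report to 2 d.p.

0.24

At P_A = 32.59 and P_B = 25: Q_A = 1592.33.
∂Q_A/∂P_B = 15.
ε = (∂Q_A/∂P_B)(P_B/Q_A) = 15 × (25/1592.33) ≈ 0.24.
Since ε > 0, Pepsi and Coke are substitutes.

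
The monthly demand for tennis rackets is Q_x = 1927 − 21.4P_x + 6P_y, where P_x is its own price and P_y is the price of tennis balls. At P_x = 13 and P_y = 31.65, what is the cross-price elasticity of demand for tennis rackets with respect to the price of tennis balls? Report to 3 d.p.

0.103

At P_x = 13 and P_y = 31.65: Q_x = 1838.7.
∂Q_x/∂P_y = 6.
ε = (∂Q_x/∂P_y)(P_y/Q_x) = 6 × (31.65/1838.7) ≈ 0.103.
Since ε > 0, tennis rackets and tennis balls are substitutes.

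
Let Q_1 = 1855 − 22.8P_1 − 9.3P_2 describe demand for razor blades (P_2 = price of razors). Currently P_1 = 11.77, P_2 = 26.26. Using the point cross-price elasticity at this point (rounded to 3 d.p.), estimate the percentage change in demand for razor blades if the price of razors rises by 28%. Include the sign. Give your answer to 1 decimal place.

-5.1%

At P_1 = 11.77, P_2 = 26.26: Q_1 = 1342.426.
∂Q_1/∂P_2 = -9.3.
ε = (∂Q_1/∂P_2)(P_2/Q_1) = -9.3000 × 26.26/1342.426 ≈ -0.182.
%ΔQ_1 ≈ ε × %ΔP_2 = -0.182 × (28%) = -5.1%.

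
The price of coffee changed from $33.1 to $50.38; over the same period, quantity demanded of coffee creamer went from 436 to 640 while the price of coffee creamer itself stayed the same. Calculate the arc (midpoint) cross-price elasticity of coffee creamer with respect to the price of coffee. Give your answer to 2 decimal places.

ΔQ_A = 640 − 436 = 204; ΔP_B = 50.38 − 33.1 = 17.28.
Midpoints: Q̄_A = 538.0, P̄_B = 41.74.
ε = (ΔQ_A/Q̄_A)/(ΔP_B/P̄_B) = (204/538.0)/(17.28/41.74) ≈ 0.92.
ε > 0: coffee creamer and coffee are substitutes.

0.92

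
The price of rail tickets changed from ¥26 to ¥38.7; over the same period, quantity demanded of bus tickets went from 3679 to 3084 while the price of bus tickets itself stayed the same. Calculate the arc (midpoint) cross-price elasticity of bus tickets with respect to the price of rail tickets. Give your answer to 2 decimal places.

ΔQ_A = 3084 − 3679 = -595; ΔP_B = 38.7 − 26 = 12.7.
Midpoints: Q̄_A = 3381.5, P̄_B = 32.35.
ε = (ΔQ_A/Q̄_A)/(ΔP_B/P̄_B) = (-595/3381.5)/(12.7/32.35) ≈ -0.45.

-0.45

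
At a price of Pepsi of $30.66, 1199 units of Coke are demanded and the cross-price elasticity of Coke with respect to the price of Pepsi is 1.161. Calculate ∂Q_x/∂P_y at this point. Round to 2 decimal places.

45.40

ε = (∂Q_x/∂P_y)·(P_y/Q_x) ⇒ ∂Q_x/∂P_y = ε·Q_x/P_y = 1.161 × 1199/30.66 ≈ 45.40.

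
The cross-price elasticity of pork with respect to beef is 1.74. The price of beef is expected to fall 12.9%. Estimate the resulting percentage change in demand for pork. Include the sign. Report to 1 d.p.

-22.4%

%ΔQ ≈ ε × %ΔP of beef = 1.74 × (-12.9%) = -22.4%.
Demand for pork falls by about 22.4%.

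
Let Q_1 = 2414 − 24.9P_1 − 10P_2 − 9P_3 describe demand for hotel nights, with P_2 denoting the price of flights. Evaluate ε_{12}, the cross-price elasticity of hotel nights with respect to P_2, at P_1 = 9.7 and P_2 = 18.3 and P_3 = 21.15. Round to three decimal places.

-0.102

At P_1 = 9.7 and P_2 = 18.3 and P_3 = 21.15: Q_1 = 1799.12.
∂Q_1/∂P_2 = -10.
ε = (∂Q_1/∂P_2)(P_2/Q_1) = -10 × (18.3/1799.12) ≈ -0.102.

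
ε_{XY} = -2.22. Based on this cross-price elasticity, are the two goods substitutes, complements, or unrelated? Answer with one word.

complements

ε = -2.22 < 0, so a higher price of good Y lowers demand for good X: complements.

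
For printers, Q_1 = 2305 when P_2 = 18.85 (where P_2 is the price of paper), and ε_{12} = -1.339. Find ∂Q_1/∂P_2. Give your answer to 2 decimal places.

ε = (∂Q_1/∂P_2)·(P_2/Q_1) ⇒ ∂Q_1/∂P_2 = ε·Q_1/P_2 = -1.339 × 2305/18.85 ≈ -163.73.

-163.73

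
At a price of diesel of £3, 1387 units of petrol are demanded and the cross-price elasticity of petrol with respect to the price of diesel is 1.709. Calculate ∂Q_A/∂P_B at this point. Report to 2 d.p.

ε = (∂Q_A/∂P_B)·(P_B/Q_A) ⇒ ∂Q_A/∂P_B = ε·Q_A/P_B = 1.709 × 1387/3 ≈ 790.13.

790.13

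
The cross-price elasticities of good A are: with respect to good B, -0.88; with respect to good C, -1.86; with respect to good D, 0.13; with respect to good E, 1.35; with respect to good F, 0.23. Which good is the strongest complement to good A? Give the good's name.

good C

Complements have ε < 0. The most negative value is -1.86 (good C).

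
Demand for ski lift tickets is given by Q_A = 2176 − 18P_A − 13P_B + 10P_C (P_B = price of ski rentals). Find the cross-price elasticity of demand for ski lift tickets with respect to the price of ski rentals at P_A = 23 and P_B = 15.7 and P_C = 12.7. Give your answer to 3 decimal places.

At P_A = 23 and P_B = 15.7 and P_C = 12.7: Q_A = 1684.9.
∂Q_A/∂P_B = -13.
ε = (∂Q_A/∂P_B)(P_B/Q_A) = -13 × (15.7/1684.9) ≈ -0.121.
Since ε < 0, ski lift tickets and ski rentals are complements.

-0.121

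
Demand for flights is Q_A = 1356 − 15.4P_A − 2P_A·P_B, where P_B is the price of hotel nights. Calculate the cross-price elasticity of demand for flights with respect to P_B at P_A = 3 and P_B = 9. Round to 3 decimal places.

At P_A = 3 and P_B = 9: Q_A = 1255.8.
∂Q_A/∂P_B = -2P_A = -2(3) = -6.0000.
ε = (∂Q_A/∂P_B)(P_B/Q_A) = -6.0000 × (9/1255.8) ≈ -0.043.

-0.043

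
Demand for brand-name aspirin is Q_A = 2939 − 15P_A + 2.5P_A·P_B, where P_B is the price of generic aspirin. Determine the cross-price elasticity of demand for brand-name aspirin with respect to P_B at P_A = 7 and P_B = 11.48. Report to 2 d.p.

0.07

At P_A = 7 and P_B = 11.48: Q_A = 3034.9.
∂Q_A/∂P_B = 2.5P_A = 2.5(7) = 17.5000.
ε = (∂Q_A/∂P_B)(P_B/Q_A) = 17.5000 × (11.48/3034.9) ≈ 0.07.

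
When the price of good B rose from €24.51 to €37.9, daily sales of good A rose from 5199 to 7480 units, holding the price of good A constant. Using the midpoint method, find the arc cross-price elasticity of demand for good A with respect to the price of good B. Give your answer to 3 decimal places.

ΔQ_A = 7480 − 5199 = 2281; ΔP_B = 37.9 − 24.51 = 13.39.
Midpoints: Q̄_A = 6339.5, P̄_B = 31.20.
ε = (ΔQ_A/Q̄_A)/(ΔP_B/P̄_B) = (2281/6339.5)/(13.39/31.20) ≈ 0.839.

0.839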